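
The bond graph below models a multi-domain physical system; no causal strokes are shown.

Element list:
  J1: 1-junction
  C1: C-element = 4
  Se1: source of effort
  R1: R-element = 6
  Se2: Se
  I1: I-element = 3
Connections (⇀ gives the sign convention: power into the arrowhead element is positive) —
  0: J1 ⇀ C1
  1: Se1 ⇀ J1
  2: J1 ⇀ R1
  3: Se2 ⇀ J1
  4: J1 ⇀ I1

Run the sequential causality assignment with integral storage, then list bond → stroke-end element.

bond 1 →J1  (Se1 fixes effort; stroke away)
bond 3 →J1  (Se2 fixes effort; stroke away)
bond 0 →J1  (C1 integral (e out))
bond 4 →I1  (I1 integral (f out))
bond 2 →J1  (common-f at J1 fixed by 4)

β0 stroke at J1
β1 stroke at J1
β2 stroke at J1
β3 stroke at J1
β4 stroke at I1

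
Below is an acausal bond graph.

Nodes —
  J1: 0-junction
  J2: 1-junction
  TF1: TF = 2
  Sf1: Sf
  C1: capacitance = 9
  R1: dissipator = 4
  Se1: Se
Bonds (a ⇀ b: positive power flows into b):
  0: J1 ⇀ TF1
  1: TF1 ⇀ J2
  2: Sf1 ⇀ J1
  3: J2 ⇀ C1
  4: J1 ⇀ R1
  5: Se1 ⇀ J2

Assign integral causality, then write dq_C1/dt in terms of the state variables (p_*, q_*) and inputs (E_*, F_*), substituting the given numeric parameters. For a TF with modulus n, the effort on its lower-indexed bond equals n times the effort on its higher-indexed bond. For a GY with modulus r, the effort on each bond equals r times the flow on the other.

β2 |Sf1  (Sf1 fixes flow; stroke at Sf1)
β5 |J2  (Se1 fixes effort; stroke away)
β3 |J2  (C1 outputs effort q/C1)
β1 |TF1  (J2: last free bond brings flow in)
β0 |J1  (TF1 one-in-one-out from 1)
β4 |R1  (J1 effort already set via bond 0)

dq_C1/dt = E_Se1 + 2*F_Sf1 - q_C1/9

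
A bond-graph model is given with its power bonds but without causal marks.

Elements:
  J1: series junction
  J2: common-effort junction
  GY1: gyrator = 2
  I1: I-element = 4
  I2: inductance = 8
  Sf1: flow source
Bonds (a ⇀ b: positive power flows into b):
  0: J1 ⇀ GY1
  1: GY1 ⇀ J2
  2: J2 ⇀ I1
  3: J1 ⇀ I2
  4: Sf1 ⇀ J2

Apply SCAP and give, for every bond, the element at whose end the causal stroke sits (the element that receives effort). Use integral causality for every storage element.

b4 →Sf1  (Sf1 fixes flow; stroke at Sf1)
b2 →I1  (I1 integral (f out))
b1 →J2  (only one effort-in slot at J2)
b0 →J1  (through GY1, causality inverts; strokes same side of GY1)
b3 →I2  (closing 1-jn rule on J1)

β0 stroke at J1
β1 stroke at J2
β2 stroke at I1
β3 stroke at I2
β4 stroke at Sf1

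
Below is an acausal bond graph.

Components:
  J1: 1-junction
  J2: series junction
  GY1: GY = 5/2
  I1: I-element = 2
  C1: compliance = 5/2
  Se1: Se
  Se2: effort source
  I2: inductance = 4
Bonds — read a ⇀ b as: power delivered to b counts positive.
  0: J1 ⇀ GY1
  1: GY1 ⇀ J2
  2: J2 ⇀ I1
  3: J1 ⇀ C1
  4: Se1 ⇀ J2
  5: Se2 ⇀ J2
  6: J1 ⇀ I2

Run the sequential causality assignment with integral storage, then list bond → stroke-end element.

β4 stroke at J2  (Se1: effort source, stroke at far end)
β5 stroke at J2  (Se2: effort source, stroke at far end)
β2 stroke at I1  (prefer integral on I1)
β1 stroke at J2  (J2 flow already set via bond 2)
β0 stroke at J1  (GY1 both-in/both-out from 1)
β3 stroke at J1  (C1 integral (e out))
β6 stroke at I2  (J1: last free bond brings flow in)

β0 stroke→J1
β1 stroke→J2
β2 stroke→I1
β3 stroke→J1
β4 stroke→J2
β5 stroke→J2
β6 stroke→I2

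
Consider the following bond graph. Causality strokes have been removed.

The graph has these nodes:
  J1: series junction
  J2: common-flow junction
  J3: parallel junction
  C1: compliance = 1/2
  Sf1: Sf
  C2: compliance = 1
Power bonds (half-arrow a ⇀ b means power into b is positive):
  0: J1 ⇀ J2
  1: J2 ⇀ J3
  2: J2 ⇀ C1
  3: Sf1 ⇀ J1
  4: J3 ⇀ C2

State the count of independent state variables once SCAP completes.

b3 stroke→Sf1  (Sf1 (Sf) sets flow on bond)
b0 stroke→J1  (1-jn J1 has f-setter on 3)
b1 stroke→J2  (1-jn J2 has f-setter on 0)
b2 stroke→J2  (1-jn J2 has f-setter on 0)
b4 stroke→J3  (closing 0-jn rule on J3)

2  (C1, C2 all integral)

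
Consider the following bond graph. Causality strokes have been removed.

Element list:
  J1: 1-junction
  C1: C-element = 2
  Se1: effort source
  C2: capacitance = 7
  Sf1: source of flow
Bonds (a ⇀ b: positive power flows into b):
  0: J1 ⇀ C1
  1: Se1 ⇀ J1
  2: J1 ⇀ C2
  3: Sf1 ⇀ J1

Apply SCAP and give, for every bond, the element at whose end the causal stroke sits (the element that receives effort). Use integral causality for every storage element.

#0 stroke→J1
#1 stroke→J1
#2 stroke→J1
#3 stroke→Sf1

bond 1 |J1  (Se1 (Se) sets effort on bond)
bond 3 |Sf1  (Sf1 fixes flow; stroke at Sf1)
bond 0 |J1  (J1 flow already set via bond 3)
bond 2 |J1  (common-f at J1 fixed by 3)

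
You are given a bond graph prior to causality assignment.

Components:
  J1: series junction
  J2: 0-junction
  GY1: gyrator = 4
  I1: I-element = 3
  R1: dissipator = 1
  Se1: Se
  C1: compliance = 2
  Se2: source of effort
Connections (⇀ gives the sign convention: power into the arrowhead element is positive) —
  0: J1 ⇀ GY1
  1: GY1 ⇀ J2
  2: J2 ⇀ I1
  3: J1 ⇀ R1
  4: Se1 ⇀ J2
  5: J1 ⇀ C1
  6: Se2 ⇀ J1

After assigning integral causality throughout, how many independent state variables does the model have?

2  (C1, I1 all integral)

β4 |J2  (Se1 fixes effort; stroke away)
β6 |J1  (source Se2 imposes e)
β1 |GY1  (J2: bond 4 brought effort, rest push out)
β2 |I1  (J2 effort already set via bond 4)
β0 |GY1  (through GY1, causality inverts; strokes same side of GY1)
β3 |J1  (common-f at J1 fixed by 0)
β5 |J1  (common-f at J1 fixed by 0)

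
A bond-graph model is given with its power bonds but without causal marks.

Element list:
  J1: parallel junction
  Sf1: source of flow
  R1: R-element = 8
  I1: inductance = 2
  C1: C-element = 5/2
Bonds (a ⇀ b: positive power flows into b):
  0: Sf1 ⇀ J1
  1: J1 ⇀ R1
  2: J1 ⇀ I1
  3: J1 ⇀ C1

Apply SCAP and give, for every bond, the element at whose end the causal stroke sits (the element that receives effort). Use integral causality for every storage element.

#0 |Sf1  (source Sf1 imposes f)
#2 |I1  (I1 outputs flow p/I1)
#3 |J1  (prefer integral on C1)
#1 |R1  (J1: bond 3 brought effort, rest push out)

#0 stroke→Sf1
#1 stroke→R1
#2 stroke→I1
#3 stroke→J1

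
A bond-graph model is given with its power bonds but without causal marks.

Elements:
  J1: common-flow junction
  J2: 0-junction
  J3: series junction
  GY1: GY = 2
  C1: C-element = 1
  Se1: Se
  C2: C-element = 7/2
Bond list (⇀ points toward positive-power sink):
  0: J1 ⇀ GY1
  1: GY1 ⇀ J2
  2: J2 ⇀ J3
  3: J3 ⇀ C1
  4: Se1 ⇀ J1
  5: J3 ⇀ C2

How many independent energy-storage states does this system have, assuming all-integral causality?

2  (C1, C2 all integral)

b4 →J1  (Se1: effort source, stroke at far end)
b0 →GY1  (J1 needs exactly one f-in)
b1 →GY1  (GY1: gyrator matches bond 0)
b2 →J2  (only one effort-in slot at J2)
b3 →J3  (J3: bond 2 brought flow, rest push out)
b5 →J3  (1-jn J3 has f-setter on 2)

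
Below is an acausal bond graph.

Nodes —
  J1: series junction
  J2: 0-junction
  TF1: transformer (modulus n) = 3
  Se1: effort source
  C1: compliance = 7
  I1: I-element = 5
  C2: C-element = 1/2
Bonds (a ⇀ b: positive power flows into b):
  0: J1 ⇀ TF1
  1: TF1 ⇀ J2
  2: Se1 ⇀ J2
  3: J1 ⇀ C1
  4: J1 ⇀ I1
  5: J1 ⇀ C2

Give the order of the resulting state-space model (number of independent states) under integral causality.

3  (C1, C2, I1 all integral)

bond 2 stroke→J2  (Se1: effort source, stroke at far end)
bond 1 stroke→TF1  (J2: bond 2 brought effort, rest push out)
bond 0 stroke→J1  (TF1 one-in-one-out from 1)
bond 3 stroke→J1  (C1 outputs effort q/C1)
bond 4 stroke→I1  (I1 outputs flow p/I1)
bond 5 stroke→J1  (common-f at J1 fixed by 4)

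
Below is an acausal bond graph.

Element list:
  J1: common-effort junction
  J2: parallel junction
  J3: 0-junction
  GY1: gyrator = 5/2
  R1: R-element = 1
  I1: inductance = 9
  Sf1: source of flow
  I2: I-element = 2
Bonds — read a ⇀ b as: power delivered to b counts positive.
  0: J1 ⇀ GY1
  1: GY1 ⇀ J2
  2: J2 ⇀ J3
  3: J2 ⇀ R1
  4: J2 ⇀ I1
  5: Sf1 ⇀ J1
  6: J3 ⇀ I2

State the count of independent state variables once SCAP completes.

b5 stroke→Sf1  (Sf1 fixes flow; stroke at Sf1)
b0 stroke→J1  (closing 0-jn rule on J1)
b1 stroke→J2  (GY1 both-in/both-out from 0)
b2 stroke→J3  (0-jn J2 has e-setter on 1)
b3 stroke→R1  (0-jn J2 has e-setter on 1)
b4 stroke→I1  (J2 effort already set via bond 1)
b6 stroke→I2  (J3: bond 2 brought effort, rest push out)

2  (I1, I2 all integral)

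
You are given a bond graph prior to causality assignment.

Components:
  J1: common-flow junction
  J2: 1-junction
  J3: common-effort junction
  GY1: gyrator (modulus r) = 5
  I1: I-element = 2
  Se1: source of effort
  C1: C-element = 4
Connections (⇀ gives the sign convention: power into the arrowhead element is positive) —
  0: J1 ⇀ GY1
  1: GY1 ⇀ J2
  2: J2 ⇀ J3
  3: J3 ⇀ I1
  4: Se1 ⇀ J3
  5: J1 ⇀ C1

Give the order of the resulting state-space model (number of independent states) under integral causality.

bond 4 stroke→J3  (Se1: effort source, stroke at far end)
bond 2 stroke→J2  (0-jn J3 has e-setter on 4)
bond 3 stroke→I1  (J3 effort already set via bond 4)
bond 1 stroke→GY1  (J2: last free bond brings flow in)
bond 0 stroke→GY1  (GY1 both-in/both-out from 1)
bond 5 stroke→J1  (J1: bond 0 brought flow, rest push out)

2  (C1, I1 all integral)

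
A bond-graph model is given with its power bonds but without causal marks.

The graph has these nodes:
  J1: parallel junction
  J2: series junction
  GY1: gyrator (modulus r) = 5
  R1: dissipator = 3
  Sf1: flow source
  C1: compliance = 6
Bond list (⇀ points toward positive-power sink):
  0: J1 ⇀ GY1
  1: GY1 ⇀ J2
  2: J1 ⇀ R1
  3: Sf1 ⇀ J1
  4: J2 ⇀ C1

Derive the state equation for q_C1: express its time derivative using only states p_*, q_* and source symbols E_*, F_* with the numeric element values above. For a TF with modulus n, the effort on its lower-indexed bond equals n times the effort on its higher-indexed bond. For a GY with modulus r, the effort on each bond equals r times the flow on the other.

dq_C1/dt = 3*F_Sf1/5 - q_C1/50

b3 |Sf1  (Sf1 fixes flow; stroke at Sf1)
b4 |J2  (C1: C, integral causality)
b1 |GY1  (J2: last free bond brings flow in)
b0 |GY1  (GY1 both-in/both-out from 1)
b2 |J1  (J1: last free bond brings effort in)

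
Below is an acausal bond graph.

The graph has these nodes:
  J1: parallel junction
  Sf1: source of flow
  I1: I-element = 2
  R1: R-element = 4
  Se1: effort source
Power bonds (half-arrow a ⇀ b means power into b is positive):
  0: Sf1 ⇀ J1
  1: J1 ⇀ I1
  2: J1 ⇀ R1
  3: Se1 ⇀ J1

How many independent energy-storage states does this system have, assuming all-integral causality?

1  (I1 all integral)

β0 →Sf1  (source Sf1 imposes f)
β3 →J1  (Se1 fixes effort; stroke away)
β1 →I1  (J1: bond 3 brought effort, rest push out)
β2 →R1  (common-e at J1 fixed by 3)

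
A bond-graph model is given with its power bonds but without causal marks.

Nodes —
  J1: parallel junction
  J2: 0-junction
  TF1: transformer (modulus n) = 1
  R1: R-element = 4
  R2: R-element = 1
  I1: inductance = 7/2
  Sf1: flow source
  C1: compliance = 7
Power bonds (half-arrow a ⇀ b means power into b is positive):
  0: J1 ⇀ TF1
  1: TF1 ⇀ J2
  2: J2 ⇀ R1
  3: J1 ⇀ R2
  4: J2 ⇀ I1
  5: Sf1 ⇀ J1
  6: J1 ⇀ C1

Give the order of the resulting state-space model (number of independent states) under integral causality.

2  (C1, I1 all integral)

β5 stroke at Sf1  (Sf1: flow source, stroke at near end)
β4 stroke at I1  (I1 integral (f out))
β6 stroke at J1  (prefer integral on C1)
β0 stroke at TF1  (J1: bond 6 brought effort, rest push out)
β3 stroke at R2  (J1: bond 6 brought effort, rest push out)
β1 stroke at J2  (through TF1, causality passes straight; one stroke at TF1)
β2 stroke at R1  (0-jn J2 has e-setter on 1)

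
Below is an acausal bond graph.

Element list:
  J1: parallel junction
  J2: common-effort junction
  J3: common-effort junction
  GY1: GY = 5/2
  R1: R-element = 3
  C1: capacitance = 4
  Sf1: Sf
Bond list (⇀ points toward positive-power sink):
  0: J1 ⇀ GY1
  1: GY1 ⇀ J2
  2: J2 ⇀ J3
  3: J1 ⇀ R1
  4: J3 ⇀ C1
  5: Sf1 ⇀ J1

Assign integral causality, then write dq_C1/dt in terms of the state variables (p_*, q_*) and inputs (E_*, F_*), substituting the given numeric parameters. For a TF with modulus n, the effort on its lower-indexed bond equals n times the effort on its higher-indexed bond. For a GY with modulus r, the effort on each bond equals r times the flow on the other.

β5 →Sf1  (Sf1 (Sf) sets flow on bond)
β4 →J3  (C1 integral (e out))
β2 →J2  (J3 effort already set via bond 4)
β1 →GY1  (0-jn J2 has e-setter on 2)
β0 →GY1  (GY1 both-in/both-out from 1)
β3 →J1  (only one effort-in slot at J1)

dq_C1/dt = 6*F_Sf1/5 - 3*q_C1/25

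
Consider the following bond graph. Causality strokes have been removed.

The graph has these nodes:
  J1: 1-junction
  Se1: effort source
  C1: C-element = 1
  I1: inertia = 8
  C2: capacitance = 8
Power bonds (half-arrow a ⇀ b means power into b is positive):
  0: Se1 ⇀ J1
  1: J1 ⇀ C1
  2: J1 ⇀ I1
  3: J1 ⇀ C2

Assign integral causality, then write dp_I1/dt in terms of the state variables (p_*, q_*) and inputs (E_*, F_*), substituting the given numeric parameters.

dp_I1/dt = E_Se1 - q_C1 - q_C2/8

#0 stroke→J1  (Se1 fixes effort; stroke away)
#1 stroke→J1  (C1 outputs effort q/C1)
#2 stroke→I1  (I1 outputs flow p/I1)
#3 stroke→J1  (J1: bond 2 brought flow, rest push out)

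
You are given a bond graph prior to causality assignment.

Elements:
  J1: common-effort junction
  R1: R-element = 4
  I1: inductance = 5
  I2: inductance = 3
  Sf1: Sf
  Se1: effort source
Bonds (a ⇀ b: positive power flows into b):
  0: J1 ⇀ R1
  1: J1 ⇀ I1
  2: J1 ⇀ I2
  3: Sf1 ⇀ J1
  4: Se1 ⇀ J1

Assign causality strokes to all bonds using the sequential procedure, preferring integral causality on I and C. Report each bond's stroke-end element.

#3 stroke at Sf1  (Sf1 (Sf) sets flow on bond)
#4 stroke at J1  (Se1 fixes effort; stroke away)
#0 stroke at R1  (common-e at J1 fixed by 4)
#1 stroke at I1  (common-e at J1 fixed by 4)
#2 stroke at I2  (0-jn J1 has e-setter on 4)

#0 stroke→R1
#1 stroke→I1
#2 stroke→I2
#3 stroke→Sf1
#4 stroke→J1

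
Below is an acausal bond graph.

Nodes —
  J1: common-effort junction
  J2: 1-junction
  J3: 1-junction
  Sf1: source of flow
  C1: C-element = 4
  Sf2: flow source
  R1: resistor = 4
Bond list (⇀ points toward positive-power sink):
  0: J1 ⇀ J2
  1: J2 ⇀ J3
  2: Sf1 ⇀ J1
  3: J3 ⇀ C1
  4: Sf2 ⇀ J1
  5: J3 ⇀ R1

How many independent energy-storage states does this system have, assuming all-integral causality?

1  (C1 all integral)

bond 2 →Sf1  (Sf1: flow source, stroke at near end)
bond 4 →Sf2  (Sf2 fixes flow; stroke at Sf2)
bond 0 →J1  (J1: last free bond brings effort in)
bond 1 →J2  (common-f at J2 fixed by 0)
bond 3 →J3  (1-jn J3 has f-setter on 1)
bond 5 →J3  (J3: bond 1 brought flow, rest push out)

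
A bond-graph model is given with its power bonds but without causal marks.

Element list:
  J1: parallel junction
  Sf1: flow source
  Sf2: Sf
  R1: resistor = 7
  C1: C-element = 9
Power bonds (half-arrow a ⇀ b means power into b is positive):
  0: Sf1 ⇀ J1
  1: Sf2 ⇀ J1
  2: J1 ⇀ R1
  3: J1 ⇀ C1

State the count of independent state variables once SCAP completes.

bond 0 |Sf1  (Sf1 (Sf) sets flow on bond)
bond 1 |Sf2  (Sf2: flow source, stroke at near end)
bond 3 |J1  (C1 outputs effort q/C1)
bond 2 |R1  (common-e at J1 fixed by 3)

1  (C1 all integral)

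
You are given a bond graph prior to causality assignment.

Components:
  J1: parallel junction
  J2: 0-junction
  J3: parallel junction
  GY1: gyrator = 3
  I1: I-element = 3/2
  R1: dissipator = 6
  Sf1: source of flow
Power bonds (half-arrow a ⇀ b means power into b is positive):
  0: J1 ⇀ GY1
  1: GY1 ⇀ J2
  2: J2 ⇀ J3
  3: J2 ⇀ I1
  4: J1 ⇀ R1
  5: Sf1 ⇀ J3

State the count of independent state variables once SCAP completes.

bond 5 →Sf1  (source Sf1 imposes f)
bond 2 →J3  (J3 needs exactly one e-in)
bond 3 →I1  (I1 integral (f out))
bond 1 →J2  (J2: last free bond brings effort in)
bond 0 →J1  (through GY1, causality inverts; strokes same side of GY1)
bond 4 →R1  (J1 effort already set via bond 0)

1  (I1 all integral)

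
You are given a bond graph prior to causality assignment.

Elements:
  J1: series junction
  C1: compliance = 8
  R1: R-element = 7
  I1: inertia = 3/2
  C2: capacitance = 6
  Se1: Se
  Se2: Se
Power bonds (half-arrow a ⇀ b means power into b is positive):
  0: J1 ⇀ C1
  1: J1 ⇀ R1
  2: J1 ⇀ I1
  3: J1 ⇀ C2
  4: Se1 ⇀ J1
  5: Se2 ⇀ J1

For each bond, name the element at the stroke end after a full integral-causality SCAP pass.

b4 stroke→J1  (Se1 (Se) sets effort on bond)
b5 stroke→J1  (source Se2 imposes e)
b0 stroke→J1  (C1: C, integral causality)
b2 stroke→I1  (prefer integral on I1)
b1 stroke→J1  (common-f at J1 fixed by 2)
b3 stroke→J1  (1-jn J1 has f-setter on 2)

bond 0 stroke→J1
bond 1 stroke→J1
bond 2 stroke→I1
bond 3 stroke→J1
bond 4 stroke→J1
bond 5 stroke→J1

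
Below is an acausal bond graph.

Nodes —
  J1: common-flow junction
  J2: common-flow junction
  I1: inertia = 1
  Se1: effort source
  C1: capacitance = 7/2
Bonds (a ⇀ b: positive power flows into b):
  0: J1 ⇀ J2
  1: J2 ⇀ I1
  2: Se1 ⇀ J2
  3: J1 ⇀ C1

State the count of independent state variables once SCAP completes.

β2 |J2  (Se1 (Se) sets effort on bond)
β1 |I1  (prefer integral on I1)
β0 |J2  (common-f at J2 fixed by 1)
β3 |J1  (J1 flow already set via bond 0)

2  (C1, I1 all integral)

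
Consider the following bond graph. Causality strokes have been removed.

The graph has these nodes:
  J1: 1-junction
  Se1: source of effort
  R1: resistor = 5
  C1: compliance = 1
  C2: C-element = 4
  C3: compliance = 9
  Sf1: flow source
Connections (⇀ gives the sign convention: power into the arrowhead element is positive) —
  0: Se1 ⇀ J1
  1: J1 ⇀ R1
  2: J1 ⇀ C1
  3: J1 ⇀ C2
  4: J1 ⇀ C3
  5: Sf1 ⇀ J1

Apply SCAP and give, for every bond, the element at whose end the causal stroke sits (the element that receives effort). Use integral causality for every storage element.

β0 |J1
β1 |J1
β2 |J1
β3 |J1
β4 |J1
β5 |Sf1

#0 →J1  (Se1 fixes effort; stroke away)
#5 →Sf1  (Sf1 fixes flow; stroke at Sf1)
#1 →J1  (J1: bond 5 brought flow, rest push out)
#2 →J1  (1-jn J1 has f-setter on 5)
#3 →J1  (J1 flow already set via bond 5)
#4 →J1  (J1 flow already set via bond 5)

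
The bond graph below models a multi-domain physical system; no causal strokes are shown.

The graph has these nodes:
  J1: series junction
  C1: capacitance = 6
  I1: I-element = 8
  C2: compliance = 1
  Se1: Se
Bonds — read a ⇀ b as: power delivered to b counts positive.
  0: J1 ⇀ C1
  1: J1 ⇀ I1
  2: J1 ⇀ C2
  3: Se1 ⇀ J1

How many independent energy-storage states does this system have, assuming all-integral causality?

3  (C1, C2, I1 all integral)

#3 |J1  (Se1 (Se) sets effort on bond)
#0 |J1  (prefer integral on C1)
#1 |I1  (I1 outputs flow p/I1)
#2 |J1  (1-jn J1 has f-setter on 1)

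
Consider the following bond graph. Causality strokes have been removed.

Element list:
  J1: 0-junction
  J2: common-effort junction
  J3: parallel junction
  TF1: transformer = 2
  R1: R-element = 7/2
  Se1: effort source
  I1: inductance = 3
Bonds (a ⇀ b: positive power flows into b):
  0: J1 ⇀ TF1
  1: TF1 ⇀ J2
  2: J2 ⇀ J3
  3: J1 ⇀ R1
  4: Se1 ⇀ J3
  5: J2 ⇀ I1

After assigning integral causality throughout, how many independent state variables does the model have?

1  (I1 all integral)

β4 →J3  (Se1 (Se) sets effort on bond)
β2 →J2  (common-e at J3 fixed by 4)
β1 →TF1  (common-e at J2 fixed by 2)
β5 →I1  (J2: bond 2 brought effort, rest push out)
β0 →J1  (TF1: transformer flips bond 1)
β3 →R1  (J1 effort already set via bond 0)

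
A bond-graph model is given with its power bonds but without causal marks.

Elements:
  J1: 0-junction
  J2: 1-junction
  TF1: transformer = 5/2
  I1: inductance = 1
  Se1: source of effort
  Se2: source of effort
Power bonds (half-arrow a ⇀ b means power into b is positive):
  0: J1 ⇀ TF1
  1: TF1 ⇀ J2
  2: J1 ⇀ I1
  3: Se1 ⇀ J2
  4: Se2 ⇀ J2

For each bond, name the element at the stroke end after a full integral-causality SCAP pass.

b0 |J1
b1 |TF1
b2 |I1
b3 |J2
b4 |J2

β3 |J2  (Se1 fixes effort; stroke away)
β4 |J2  (Se2 (Se) sets effort on bond)
β1 |TF1  (closing 1-jn rule on J2)
β0 |J1  (TF1 one-in-one-out from 1)
β2 |I1  (J1: bond 0 brought effort, rest push out)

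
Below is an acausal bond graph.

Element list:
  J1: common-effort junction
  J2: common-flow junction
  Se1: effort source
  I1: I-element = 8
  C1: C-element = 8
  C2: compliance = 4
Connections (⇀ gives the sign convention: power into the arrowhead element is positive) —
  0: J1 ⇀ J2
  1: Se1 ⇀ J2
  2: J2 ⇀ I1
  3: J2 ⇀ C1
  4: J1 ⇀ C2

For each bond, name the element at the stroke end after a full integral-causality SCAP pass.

β1 →J2  (Se1 (Se) sets effort on bond)
β2 →I1  (I1 outputs flow p/I1)
β0 →J2  (common-f at J2 fixed by 2)
β3 →J2  (J2: bond 2 brought flow, rest push out)
β4 →J1  (J1: last free bond brings effort in)

bond 0 →J2
bond 1 →J2
bond 2 →I1
bond 3 →J2
bond 4 →J1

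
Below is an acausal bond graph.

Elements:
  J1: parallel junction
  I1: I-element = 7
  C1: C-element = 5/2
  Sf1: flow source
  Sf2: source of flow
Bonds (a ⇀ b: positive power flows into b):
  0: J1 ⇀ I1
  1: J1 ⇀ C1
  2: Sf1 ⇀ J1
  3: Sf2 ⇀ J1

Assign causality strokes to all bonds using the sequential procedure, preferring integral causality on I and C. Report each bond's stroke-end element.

b2 →Sf1  (source Sf1 imposes f)
b3 →Sf2  (source Sf2 imposes f)
b0 →I1  (I1 outputs flow p/I1)
b1 →J1  (only one effort-in slot at J1)

β0 stroke→I1
β1 stroke→J1
β2 stroke→Sf1
β3 stroke→Sf2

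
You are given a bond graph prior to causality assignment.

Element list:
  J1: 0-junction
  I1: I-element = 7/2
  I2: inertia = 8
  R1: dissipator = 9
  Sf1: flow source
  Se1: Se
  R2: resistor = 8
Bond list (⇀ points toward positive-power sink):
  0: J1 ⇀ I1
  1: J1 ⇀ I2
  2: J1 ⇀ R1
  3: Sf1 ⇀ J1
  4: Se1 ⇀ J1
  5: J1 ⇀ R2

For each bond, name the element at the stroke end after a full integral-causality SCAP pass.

β0 stroke at I1
β1 stroke at I2
β2 stroke at R1
β3 stroke at Sf1
β4 stroke at J1
β5 stroke at R2

bond 3 |Sf1  (Sf1 (Sf) sets flow on bond)
bond 4 |J1  (source Se1 imposes e)
bond 0 |I1  (0-jn J1 has e-setter on 4)
bond 1 |I2  (0-jn J1 has e-setter on 4)
bond 2 |R1  (J1: bond 4 brought effort, rest push out)
bond 5 |R2  (common-e at J1 fixed by 4)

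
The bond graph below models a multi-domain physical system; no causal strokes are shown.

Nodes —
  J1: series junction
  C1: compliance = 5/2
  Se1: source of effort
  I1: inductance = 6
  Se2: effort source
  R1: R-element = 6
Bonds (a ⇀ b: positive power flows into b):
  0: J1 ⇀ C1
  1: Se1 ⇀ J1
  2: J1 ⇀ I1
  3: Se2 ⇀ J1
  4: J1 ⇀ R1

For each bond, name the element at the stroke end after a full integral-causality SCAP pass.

#0 |J1
#1 |J1
#2 |I1
#3 |J1
#4 |J1

#1 |J1  (Se1: effort source, stroke at far end)
#3 |J1  (source Se2 imposes e)
#0 |J1  (C1 outputs effort q/C1)
#2 |I1  (prefer integral on I1)
#4 |J1  (J1: bond 2 brought flow, rest push out)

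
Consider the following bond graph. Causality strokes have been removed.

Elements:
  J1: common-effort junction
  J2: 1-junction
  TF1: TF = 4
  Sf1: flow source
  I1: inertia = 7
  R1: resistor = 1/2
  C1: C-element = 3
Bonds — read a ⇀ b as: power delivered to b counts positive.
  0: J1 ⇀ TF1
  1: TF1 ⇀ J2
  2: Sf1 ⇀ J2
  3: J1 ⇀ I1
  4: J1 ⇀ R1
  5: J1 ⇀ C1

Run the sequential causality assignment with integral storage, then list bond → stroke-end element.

β0 stroke→TF1
β1 stroke→J2
β2 stroke→Sf1
β3 stroke→I1
β4 stroke→R1
β5 stroke→J1

bond 2 stroke→Sf1  (source Sf1 imposes f)
bond 1 stroke→J2  (J2: bond 2 brought flow, rest push out)
bond 0 stroke→TF1  (TF TF1: opposite of bond 1)
bond 3 stroke→I1  (prefer integral on I1)
bond 5 stroke→J1  (C1 outputs effort q/C1)
bond 4 stroke→R1  (common-e at J1 fixed by 5)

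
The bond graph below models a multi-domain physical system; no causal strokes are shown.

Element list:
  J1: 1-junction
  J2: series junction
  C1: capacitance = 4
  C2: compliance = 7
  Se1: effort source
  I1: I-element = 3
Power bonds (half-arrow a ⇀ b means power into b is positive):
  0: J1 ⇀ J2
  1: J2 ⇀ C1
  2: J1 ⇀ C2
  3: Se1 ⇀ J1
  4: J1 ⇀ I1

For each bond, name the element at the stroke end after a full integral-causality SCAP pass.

b0 stroke→J1
b1 stroke→J2
b2 stroke→J1
b3 stroke→J1
b4 stroke→I1

b3 stroke→J1  (Se1 fixes effort; stroke away)
b1 stroke→J2  (C1 outputs effort q/C1)
b0 stroke→J1  (closing 1-jn rule on J2)
b2 stroke→J1  (C2 outputs effort q/C2)
b4 stroke→I1  (J1: last free bond brings flow in)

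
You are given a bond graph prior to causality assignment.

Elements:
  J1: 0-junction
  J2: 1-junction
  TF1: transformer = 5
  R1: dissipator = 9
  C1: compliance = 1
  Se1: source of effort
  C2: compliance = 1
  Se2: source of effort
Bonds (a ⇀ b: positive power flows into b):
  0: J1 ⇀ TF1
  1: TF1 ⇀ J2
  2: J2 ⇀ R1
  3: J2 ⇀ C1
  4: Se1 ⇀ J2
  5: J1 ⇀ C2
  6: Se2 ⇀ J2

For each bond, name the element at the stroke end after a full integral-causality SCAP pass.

β0 stroke at TF1
β1 stroke at J2
β2 stroke at R1
β3 stroke at J2
β4 stroke at J2
β5 stroke at J1
β6 stroke at J2

b4 |J2  (Se1: effort source, stroke at far end)
b6 |J2  (source Se2 imposes e)
b3 |J2  (C1: C, integral causality)
b5 |J1  (C2: C, integral causality)
b0 |TF1  (J1: bond 5 brought effort, rest push out)
b1 |J2  (TF1: transformer flips bond 0)
b2 |R1  (J2 needs exactly one f-in)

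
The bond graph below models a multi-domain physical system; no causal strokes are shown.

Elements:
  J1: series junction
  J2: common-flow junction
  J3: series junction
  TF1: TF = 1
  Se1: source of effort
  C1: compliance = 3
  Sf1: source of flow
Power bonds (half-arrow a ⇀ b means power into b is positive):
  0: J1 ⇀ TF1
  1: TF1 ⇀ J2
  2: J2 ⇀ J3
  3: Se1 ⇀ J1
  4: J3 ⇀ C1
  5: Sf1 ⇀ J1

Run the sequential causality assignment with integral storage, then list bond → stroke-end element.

b3 |J1  (Se1 (Se) sets effort on bond)
b5 |Sf1  (Sf1 fixes flow; stroke at Sf1)
b0 |J1  (1-jn J1 has f-setter on 5)
b1 |TF1  (through TF1, causality passes straight; one stroke at TF1)
b2 |J2  (J2 flow already set via bond 1)
b4 |J3  (J3 flow already set via bond 2)

β0 |J1
β1 |TF1
β2 |J2
β3 |J1
β4 |J3
β5 |Sf1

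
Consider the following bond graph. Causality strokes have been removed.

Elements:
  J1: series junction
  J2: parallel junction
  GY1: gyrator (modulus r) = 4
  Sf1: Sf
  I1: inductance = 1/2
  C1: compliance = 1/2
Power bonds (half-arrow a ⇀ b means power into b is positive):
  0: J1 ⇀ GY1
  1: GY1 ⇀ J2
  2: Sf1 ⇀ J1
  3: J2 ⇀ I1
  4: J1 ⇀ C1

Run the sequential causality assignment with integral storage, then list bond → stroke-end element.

b2 stroke→Sf1  (source Sf1 imposes f)
b0 stroke→J1  (common-f at J1 fixed by 2)
b4 stroke→J1  (J1 flow already set via bond 2)
b1 stroke→J2  (through GY1, causality inverts; strokes same side of GY1)
b3 stroke→I1  (J2: bond 1 brought effort, rest push out)

bond 0 →J1
bond 1 →J2
bond 2 →Sf1
bond 3 →I1
bond 4 →J1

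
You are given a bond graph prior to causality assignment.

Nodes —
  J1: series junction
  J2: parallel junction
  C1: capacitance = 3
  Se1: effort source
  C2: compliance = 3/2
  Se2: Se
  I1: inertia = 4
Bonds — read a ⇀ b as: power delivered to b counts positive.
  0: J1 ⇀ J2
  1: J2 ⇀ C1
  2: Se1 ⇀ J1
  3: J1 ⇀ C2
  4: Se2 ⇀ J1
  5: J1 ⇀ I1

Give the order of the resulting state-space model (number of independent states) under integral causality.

#2 stroke at J1  (Se1: effort source, stroke at far end)
#4 stroke at J1  (source Se2 imposes e)
#1 stroke at J2  (C1 integral (e out))
#0 stroke at J1  (common-e at J2 fixed by 1)
#3 stroke at J1  (C2 outputs effort q/C2)
#5 stroke at I1  (only one flow-in slot at J1)

3  (C1, C2, I1 all integral)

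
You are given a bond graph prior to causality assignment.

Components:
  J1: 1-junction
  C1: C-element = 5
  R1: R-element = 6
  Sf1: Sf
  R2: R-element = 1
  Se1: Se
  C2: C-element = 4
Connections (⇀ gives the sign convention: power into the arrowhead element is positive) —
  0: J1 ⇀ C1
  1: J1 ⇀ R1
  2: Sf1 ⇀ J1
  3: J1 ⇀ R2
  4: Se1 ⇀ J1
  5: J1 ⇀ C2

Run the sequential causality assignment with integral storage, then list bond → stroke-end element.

bond 0 |J1
bond 1 |J1
bond 2 |Sf1
bond 3 |J1
bond 4 |J1
bond 5 |J1

β2 stroke at Sf1  (Sf1 (Sf) sets flow on bond)
β4 stroke at J1  (Se1 (Se) sets effort on bond)
β0 stroke at J1  (1-jn J1 has f-setter on 2)
β1 stroke at J1  (common-f at J1 fixed by 2)
β3 stroke at J1  (J1: bond 2 brought flow, rest push out)
β5 stroke at J1  (common-f at J1 fixed by 2)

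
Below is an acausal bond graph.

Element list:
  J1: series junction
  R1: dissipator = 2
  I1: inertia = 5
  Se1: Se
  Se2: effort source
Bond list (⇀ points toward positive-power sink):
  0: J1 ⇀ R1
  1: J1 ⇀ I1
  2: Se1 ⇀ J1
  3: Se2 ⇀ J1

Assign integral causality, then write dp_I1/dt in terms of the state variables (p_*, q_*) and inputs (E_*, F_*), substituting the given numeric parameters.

dp_I1/dt = E_Se1 + E_Se2 - 2*p_I1/5

b2 →J1  (Se1: effort source, stroke at far end)
b3 →J1  (Se2 fixes effort; stroke away)
b1 →I1  (I1 integral (f out))
b0 →J1  (1-jn J1 has f-setter on 1)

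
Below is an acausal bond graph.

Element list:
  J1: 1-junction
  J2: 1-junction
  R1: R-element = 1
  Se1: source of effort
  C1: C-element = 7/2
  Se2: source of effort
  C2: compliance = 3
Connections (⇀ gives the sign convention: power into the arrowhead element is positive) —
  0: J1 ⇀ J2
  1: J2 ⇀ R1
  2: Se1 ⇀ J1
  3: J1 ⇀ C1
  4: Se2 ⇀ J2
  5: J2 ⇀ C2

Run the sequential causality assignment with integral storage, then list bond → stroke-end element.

bond 0 stroke at J2
bond 1 stroke at R1
bond 2 stroke at J1
bond 3 stroke at J1
bond 4 stroke at J2
bond 5 stroke at J2

β2 →J1  (Se1: effort source, stroke at far end)
β4 →J2  (Se2 fixes effort; stroke away)
β3 →J1  (prefer integral on C1)
β0 →J2  (J1 needs exactly one f-in)
β5 →J2  (C2 integral (e out))
β1 →R1  (only one flow-in slot at J2)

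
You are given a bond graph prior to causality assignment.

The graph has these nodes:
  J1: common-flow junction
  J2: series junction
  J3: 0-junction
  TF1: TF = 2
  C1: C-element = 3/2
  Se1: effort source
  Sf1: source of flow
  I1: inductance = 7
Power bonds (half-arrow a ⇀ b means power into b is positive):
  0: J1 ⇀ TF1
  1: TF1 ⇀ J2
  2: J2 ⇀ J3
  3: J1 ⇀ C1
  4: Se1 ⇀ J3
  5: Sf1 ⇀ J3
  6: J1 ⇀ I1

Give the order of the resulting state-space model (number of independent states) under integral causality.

2  (C1, I1 all integral)

bond 4 |J3  (Se1 (Se) sets effort on bond)
bond 5 |Sf1  (source Sf1 imposes f)
bond 2 |J2  (common-e at J3 fixed by 4)
bond 1 |TF1  (J2: last free bond brings flow in)
bond 0 |J1  (TF1 one-in-one-out from 1)
bond 3 |J1  (C1: C, integral causality)
bond 6 |I1  (only one flow-in slot at J1)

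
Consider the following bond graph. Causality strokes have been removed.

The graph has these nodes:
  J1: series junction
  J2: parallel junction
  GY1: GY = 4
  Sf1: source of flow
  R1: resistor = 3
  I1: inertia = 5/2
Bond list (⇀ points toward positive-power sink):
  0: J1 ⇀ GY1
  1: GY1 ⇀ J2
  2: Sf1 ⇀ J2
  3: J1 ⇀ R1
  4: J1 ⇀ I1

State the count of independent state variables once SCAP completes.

β2 |Sf1  (Sf1: flow source, stroke at near end)
β1 |J2  (closing 0-jn rule on J2)
β0 |J1  (GY GY1: same side as bond 1)
β4 |I1  (I1 outputs flow p/I1)
β3 |J1  (1-jn J1 has f-setter on 4)

1  (I1 all integral)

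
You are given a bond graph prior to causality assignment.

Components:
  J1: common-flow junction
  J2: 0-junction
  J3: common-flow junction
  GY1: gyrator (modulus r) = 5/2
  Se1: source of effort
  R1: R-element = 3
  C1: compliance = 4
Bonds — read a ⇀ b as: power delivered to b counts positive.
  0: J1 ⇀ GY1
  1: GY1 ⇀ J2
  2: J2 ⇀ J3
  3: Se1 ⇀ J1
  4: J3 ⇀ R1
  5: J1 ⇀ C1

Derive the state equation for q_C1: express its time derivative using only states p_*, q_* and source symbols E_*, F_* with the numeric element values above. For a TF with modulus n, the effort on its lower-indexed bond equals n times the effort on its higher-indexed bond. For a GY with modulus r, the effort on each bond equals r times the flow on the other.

b3 stroke→J1  (source Se1 imposes e)
b5 stroke→J1  (C1 outputs effort q/C1)
b0 stroke→GY1  (only one flow-in slot at J1)
b1 stroke→GY1  (through GY1, causality inverts; strokes same side of GY1)
b2 stroke→J2  (closing 0-jn rule on J2)
b4 stroke→J3  (J3: bond 2 brought flow, rest push out)

dq_C1/dt = 12*E_Se1/25 - 3*q_C1/25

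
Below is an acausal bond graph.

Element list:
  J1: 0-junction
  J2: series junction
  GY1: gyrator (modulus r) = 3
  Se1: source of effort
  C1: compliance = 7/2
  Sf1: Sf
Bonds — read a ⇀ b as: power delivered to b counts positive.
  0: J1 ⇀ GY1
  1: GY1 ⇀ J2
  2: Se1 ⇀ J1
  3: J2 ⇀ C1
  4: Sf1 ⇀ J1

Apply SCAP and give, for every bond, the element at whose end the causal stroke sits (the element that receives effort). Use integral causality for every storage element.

β0 stroke→GY1
β1 stroke→GY1
β2 stroke→J1
β3 stroke→J2
β4 stroke→Sf1

#2 stroke at J1  (Se1: effort source, stroke at far end)
#4 stroke at Sf1  (source Sf1 imposes f)
#0 stroke at GY1  (0-jn J1 has e-setter on 2)
#1 stroke at GY1  (GY1 both-in/both-out from 0)
#3 stroke at J2  (common-f at J2 fixed by 1)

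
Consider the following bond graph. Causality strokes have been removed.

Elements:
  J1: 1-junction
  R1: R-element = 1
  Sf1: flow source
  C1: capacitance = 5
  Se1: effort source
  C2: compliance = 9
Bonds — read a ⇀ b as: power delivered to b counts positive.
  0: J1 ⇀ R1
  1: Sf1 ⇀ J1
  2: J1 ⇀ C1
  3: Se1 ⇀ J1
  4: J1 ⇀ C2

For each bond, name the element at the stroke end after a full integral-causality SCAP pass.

β0 →J1
β1 →Sf1
β2 →J1
β3 →J1
β4 →J1

β1 →Sf1  (Sf1 fixes flow; stroke at Sf1)
β3 →J1  (Se1 (Se) sets effort on bond)
β0 →J1  (1-jn J1 has f-setter on 1)
β2 →J1  (common-f at J1 fixed by 1)
β4 →J1  (J1: bond 1 brought flow, rest push out)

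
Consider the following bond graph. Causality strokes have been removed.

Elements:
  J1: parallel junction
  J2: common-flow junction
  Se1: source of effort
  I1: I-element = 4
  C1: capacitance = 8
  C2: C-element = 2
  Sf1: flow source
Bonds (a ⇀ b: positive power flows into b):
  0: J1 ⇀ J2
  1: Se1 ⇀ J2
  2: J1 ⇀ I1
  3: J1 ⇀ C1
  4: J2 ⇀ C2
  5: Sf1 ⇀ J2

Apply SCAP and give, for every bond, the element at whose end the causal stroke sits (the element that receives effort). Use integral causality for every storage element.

b1 stroke at J2  (Se1 (Se) sets effort on bond)
b5 stroke at Sf1  (source Sf1 imposes f)
b0 stroke at J2  (common-f at J2 fixed by 5)
b4 stroke at J2  (common-f at J2 fixed by 5)
b2 stroke at I1  (I1: I, integral causality)
b3 stroke at J1  (only one effort-in slot at J1)

b0 →J2
b1 →J2
b2 →I1
b3 →J1
b4 →J2
b5 →Sf1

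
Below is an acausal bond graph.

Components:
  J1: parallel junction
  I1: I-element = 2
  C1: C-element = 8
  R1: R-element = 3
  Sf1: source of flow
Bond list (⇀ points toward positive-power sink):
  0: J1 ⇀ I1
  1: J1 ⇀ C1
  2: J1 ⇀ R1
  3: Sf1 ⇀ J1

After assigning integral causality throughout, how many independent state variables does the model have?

bond 3 →Sf1  (source Sf1 imposes f)
bond 0 →I1  (I1 outputs flow p/I1)
bond 1 →J1  (prefer integral on C1)
bond 2 →R1  (0-jn J1 has e-setter on 1)

2  (C1, I1 all integral)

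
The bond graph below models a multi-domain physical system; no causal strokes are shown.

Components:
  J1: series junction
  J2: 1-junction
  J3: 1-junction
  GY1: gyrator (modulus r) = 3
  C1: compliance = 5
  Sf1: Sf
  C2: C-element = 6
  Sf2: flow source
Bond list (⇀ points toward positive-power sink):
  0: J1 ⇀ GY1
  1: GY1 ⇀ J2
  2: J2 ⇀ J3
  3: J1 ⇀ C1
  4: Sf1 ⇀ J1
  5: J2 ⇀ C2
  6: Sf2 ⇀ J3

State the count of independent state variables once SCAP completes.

bond 4 |Sf1  (Sf1 fixes flow; stroke at Sf1)
bond 6 |Sf2  (Sf2: flow source, stroke at near end)
bond 0 |J1  (J1 flow already set via bond 4)
bond 3 |J1  (1-jn J1 has f-setter on 4)
bond 2 |J3  (common-f at J3 fixed by 6)
bond 1 |J2  (GY GY1: same side as bond 0)
bond 5 |J2  (J2: bond 2 brought flow, rest push out)

2  (C1, C2 all integral)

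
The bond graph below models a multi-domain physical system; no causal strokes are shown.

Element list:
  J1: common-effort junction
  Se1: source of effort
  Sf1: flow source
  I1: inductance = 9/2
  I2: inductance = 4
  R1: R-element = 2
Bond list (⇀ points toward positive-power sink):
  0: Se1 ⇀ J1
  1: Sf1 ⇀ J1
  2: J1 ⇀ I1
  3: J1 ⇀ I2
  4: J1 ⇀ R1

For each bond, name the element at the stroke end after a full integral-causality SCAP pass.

b0 stroke→J1
b1 stroke→Sf1
b2 stroke→I1
b3 stroke→I2
b4 stroke→R1

#0 stroke→J1  (Se1: effort source, stroke at far end)
#1 stroke→Sf1  (Sf1 fixes flow; stroke at Sf1)
#2 stroke→I1  (J1 effort already set via bond 0)
#3 stroke→I2  (J1: bond 0 brought effort, rest push out)
#4 stroke→R1  (0-jn J1 has e-setter on 0)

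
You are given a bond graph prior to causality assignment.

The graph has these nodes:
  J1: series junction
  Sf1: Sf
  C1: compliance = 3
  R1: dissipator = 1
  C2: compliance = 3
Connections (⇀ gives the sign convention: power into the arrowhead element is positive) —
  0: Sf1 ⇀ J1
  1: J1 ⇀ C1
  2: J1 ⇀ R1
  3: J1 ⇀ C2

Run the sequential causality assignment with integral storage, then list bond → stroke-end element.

bond 0 |Sf1  (Sf1: flow source, stroke at near end)
bond 1 |J1  (J1: bond 0 brought flow, rest push out)
bond 2 |J1  (J1: bond 0 brought flow, rest push out)
bond 3 |J1  (J1 flow already set via bond 0)

b0 stroke at Sf1
b1 stroke at J1
b2 stroke at J1
b3 stroke at J1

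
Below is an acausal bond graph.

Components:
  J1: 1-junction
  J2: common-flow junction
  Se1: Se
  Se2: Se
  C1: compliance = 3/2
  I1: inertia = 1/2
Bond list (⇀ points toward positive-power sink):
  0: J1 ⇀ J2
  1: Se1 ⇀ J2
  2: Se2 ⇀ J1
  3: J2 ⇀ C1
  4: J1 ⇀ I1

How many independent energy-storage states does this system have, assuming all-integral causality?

#1 stroke→J2  (Se1: effort source, stroke at far end)
#2 stroke→J1  (source Se2 imposes e)
#3 stroke→J2  (prefer integral on C1)
#0 stroke→J1  (closing 1-jn rule on J2)
#4 stroke→I1  (J1 needs exactly one f-in)

2  (C1, I1 all integral)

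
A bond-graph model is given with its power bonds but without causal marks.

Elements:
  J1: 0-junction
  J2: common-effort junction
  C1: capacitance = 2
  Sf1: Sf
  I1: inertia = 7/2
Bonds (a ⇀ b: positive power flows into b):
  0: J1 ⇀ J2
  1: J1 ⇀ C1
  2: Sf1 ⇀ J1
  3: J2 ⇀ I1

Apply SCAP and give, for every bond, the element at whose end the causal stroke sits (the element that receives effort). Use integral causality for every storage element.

bond 2 stroke→Sf1  (Sf1 fixes flow; stroke at Sf1)
bond 1 stroke→J1  (C1 integral (e out))
bond 0 stroke→J2  (J1 effort already set via bond 1)
bond 3 stroke→I1  (0-jn J2 has e-setter on 0)

β0 →J2
β1 →J1
β2 →Sf1
β3 →I1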